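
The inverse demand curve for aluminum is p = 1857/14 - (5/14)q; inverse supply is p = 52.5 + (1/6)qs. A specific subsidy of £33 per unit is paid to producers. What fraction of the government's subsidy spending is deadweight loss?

Pre-subsidy: 1857/14 - (5/14)q = 52.5 + (1/6)q gives q* = 153 and p* = 78.
With the subsidy, sellers receive ps = pb + 33 for each unit, where pb is the price buyers pay.
On the curves, pb = 1857/14 - (5/14)q and ps = 52.5 + (1/6)q; the wedge ps − pb = 33 gives 52.5 + (1/6)q − (1857/14 - (5/14)q) = 33, so q' = 216.
Then pb = 1857/14 − (5/14)·216 = 55.5 and ps = 52.5 + (1/6)·216 = 88.5.
ΔCS = ½(153 + 216)(78 − 55.5) = 4151.25; ΔPS = ½(153 + 216)(88.5 − 78) = 1937.25.
Government spending = 33 × 216 = 7128.
DWL = ½ × 33 × (216 − 153) = 1039.5; fraction = 1039.5 / 7128 = 7/48.

DWL / government spending = 7/48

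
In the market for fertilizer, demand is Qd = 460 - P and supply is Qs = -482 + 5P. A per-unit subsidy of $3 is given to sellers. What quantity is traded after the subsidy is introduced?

Pre-subsidy: 460 - P = -482 + 5P gives P* = 157, Q* = 303.
With the subsidy, sellers receive Ps = Pb + 3 for each unit, where Pb is the price buyers pay.
Supply in terms of Pb becomes Qs = -482 + 5(Pb + 3) = -467 + 5Pb. Setting this equal to demand: 460 - Pb = -467 + 5Pb, so Pb = 154.5.
Sellers receive Ps = 154.5 + 3 = 157.5; Q' = 460 − 1·154.5 = 305.5.

Q' = 305.5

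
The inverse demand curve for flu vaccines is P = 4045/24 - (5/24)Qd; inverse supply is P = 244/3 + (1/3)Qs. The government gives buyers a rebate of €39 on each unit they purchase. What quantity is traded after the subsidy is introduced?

Pre-subsidy: 4045/24 - (5/24)Q = 244/3 + (1/3)Q gives Q* = 161 and P* = 135.
With the rebate, buyers effectively pay Pb = Ps − 39, where Ps is the price sellers receive.
On the curves, Pb = 4045/24 - (5/24)Q and Ps = 244/3 + (1/3)Q; the wedge Ps − Pb = 39 gives 244/3 + (1/3)Q − (4045/24 - (5/24)Q) = 39, so Q' = 233.
Then Pb = 4045/24 − (5/24)·233 = 120 and Ps = 244/3 + (1/3)·233 = 159.

Q' = 233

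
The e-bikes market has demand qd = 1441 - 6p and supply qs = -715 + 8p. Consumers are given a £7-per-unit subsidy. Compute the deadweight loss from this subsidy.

Pre-subsidy: 1441 - 6p = -715 + 8p gives p* = 154, q* = 517.
With the rebate, buyers effectively pay pb = ps − 7, where ps is the price sellers receive.
Demand in terms of ps becomes qd = 1441 − 6(ps − 7) = 1483 - 6ps. Setting this equal to supply: 1483 - 6ps = -715 + 8ps, so ps = 157.
Buyers pay pb = 157 − 7 = 150; q' = -715 + 8·157 = 541.
The subsidy expands output by 541 − 517 = 24 past the efficient level; on those units the gap between marginal cost and willingness to pay runs from 0 up to 7.
DWL = ½ × 7 × 24 = 84.

Deadweight loss = £84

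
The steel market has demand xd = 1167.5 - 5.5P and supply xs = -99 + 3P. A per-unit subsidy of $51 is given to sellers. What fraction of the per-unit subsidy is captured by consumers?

Pre-subsidy: 1167.5 - 5.5P = -99 + 3P gives P* = 149, x* = 348.
With the subsidy, sellers receive Ps = Pb + 51 for each unit, where Pb is the price buyers pay.
Supply in terms of Pb becomes xs = -99 + 3(Pb + 51) = 54 + 3Pb. Setting this equal to demand: 1167.5 - 5.5Pb = 54 + 3Pb, so Pb = 131.
Sellers receive Ps = 131 + 51 = 182; x' = 1167.5 − 5.5·131 = 447.
Buyers' price falls by P* − Pb = 149 − 131 = 18; sellers' price rises by Ps − P* = 182 − 149 = 33.
So consumers capture 18/51 = 6/17 of each unit of subsidy.

Consumer share = 6/17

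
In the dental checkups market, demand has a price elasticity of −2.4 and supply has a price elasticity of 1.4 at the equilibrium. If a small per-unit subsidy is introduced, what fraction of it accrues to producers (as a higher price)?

For a small subsidy around the equilibrium, the benefit split depends on the relative slopes, which at a point are proportional to the elasticities.
Buyer share = εs/(εs + |εd|) = 1.4/(1.4 + 2.4) = 7/19; seller share = |εd|/(εs + |εd|) = 12/19.
So producers capture 12/19 of the subsidy.

Producer share = 12/19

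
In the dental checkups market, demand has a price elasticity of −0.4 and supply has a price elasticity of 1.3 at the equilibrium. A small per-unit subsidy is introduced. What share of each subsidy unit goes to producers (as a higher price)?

Producer share = 4/17

For a small subsidy around the equilibrium, the benefit split depends on the relative slopes, which at a point are proportional to the elasticities.
Buyer share = εs/(εs + |εd|) = 1.3/(1.3 + 0.4) = 13/17; seller share = |εd|/(εs + |εd|) = 4/17.
So producers capture 4/17 of the subsidy.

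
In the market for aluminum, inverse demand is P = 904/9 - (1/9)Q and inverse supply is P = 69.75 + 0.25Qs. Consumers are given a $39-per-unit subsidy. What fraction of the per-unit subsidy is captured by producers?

Producer share = 9/13

Pre-subsidy: 904/9 - (1/9)Q = 69.75 + 0.25Q gives Q* = 85 and P* = 91.
With the rebate, buyers effectively pay Pb = Ps − 39, where Ps is the price sellers receive.
On the curves, Pb = 904/9 - (1/9)Q and Ps = 69.75 + 0.25Q; the wedge Ps − Pb = 39 gives 69.75 + 0.25Q − (904/9 - (1/9)Q) = 39, so Q' = 193.
Then Pb = 904/9 − (1/9)·193 = 79 and Ps = 69.75 + 0.25·193 = 118.
Buyers' price falls by P* − Pb = 91 − 79 = 12; sellers' price rises by Ps − P* = 118 − 91 = 27.
So producers capture 27/39 = 9/13 of each unit of subsidy.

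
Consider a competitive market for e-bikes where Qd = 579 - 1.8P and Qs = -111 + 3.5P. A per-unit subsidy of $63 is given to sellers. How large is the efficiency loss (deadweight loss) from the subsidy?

Pre-subsidy: 579 - 1.8P = -111 + 3.5P gives P* = 6900/53, Q* = 18267/53.
With the subsidy, sellers receive Ps = Pb + 63 for each unit, where Pb is the price buyers pay.
Supply in terms of Pb becomes Qs = -111 + 3.5(Pb + 63) = 109.5 + 3.5Pb. Setting this equal to demand: 579 - 1.8Pb = 109.5 + 3.5Pb, so Pb = 4695/53.
Sellers receive Ps = 4695/53 + 63 = 8034/53; Q' = 579 − 1.8·(4695/53) = 22236/53.
The subsidy expands output by 22236/53 − 18267/53 = 3969/53 past the efficient level; on those units the gap between marginal cost and willingness to pay runs from 0 up to 63.
DWL = ½ × 63 × 3969/53 = 250047/106.

Deadweight loss = 250047/106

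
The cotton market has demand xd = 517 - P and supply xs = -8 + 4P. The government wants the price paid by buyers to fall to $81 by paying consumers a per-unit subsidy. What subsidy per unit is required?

Required subsidy s = $30 per unit

At a buyer price of 81, quantity demanded is 517 − 1·81 = 436.
Sellers supply 436 only when they receive Ps with -8 + 4·Ps = 436, i.e. Ps = 111.
s = Ps − Pb = 111 − 81 = 30.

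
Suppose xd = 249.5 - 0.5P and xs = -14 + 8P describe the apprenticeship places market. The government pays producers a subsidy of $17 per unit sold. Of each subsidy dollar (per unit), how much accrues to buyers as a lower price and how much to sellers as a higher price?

Buyers gain $16 per unit; sellers gain $1 per unit

Pre-subsidy: 249.5 - 0.5P = -14 + 8P gives P* = 31, x* = 234.
With the subsidy, sellers receive Ps = Pb + 17 for each unit, where Pb is the price buyers pay.
Supply in terms of Pb becomes xs = -14 + 8(Pb + 17) = 122 + 8Pb. Setting this equal to demand: 249.5 - 0.5Pb = 122 + 8Pb, so Pb = 15.
Sellers receive Ps = 15 + 17 = 32; x' = 249.5 − 0.5·15 = 242.
Buyers' price falls by P* − Pb = 31 − 15 = 16; sellers' price rises by Ps − P* = 32 − 31 = 1.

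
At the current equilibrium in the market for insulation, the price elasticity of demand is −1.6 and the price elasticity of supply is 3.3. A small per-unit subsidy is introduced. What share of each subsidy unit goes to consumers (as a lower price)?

Consumer share = 33/49

For a small subsidy around the equilibrium, the benefit split depends on the relative slopes, which at a point are proportional to the elasticities.
Buyer share = εs/(εs + |εd|) = 3.3/(3.3 + 1.6) = 33/49; seller share = |εd|/(εs + |εd|) = 16/49.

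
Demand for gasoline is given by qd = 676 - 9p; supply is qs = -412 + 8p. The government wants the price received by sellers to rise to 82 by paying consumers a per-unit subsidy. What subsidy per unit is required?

At a seller price of 82, quantity supplied is -412 + 8·82 = 244.
Buyers absorb 244 only when they pay pb with 676 − 9·pb = 244, i.e. pb = 48.
s = ps − pb = 82 − 48 = 34.

Required subsidy s = 34 per unit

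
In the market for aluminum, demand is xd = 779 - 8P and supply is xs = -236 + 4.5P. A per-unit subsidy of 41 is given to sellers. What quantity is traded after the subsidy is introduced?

x' = 247.48

Pre-subsidy: 779 - 8P = -236 + 4.5P gives P* = 81.2, x* = 129.4.
With the subsidy, sellers receive Ps = Pb + 41 for each unit, where Pb is the price buyers pay.
Supply in terms of Pb becomes xs = -236 + 4.5(Pb + 41) = -51.5 + 4.5Pb. Setting this equal to demand: 779 - 8Pb = -51.5 + 4.5Pb, so Pb = 66.44.
Sellers receive Ps = 66.44 + 41 = 107.44; x' = 779 − 8·66.44 = 247.48.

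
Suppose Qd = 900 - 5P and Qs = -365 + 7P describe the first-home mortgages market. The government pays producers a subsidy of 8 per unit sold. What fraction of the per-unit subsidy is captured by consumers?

Consumer share = 7/12

Pre-subsidy: 900 - 5P = -365 + 7P gives P* = 1265/12, Q* = 4475/12.
With the subsidy, sellers receive Ps = Pb + 8 for each unit, where Pb is the price buyers pay.
Supply in terms of Pb becomes Qs = -365 + 7(Pb + 8) = -309 + 7Pb. Setting this equal to demand: 900 - 5Pb = -309 + 7Pb, so Pb = 100.75.
Sellers receive Ps = 100.75 + 8 = 108.75; Q' = 900 − 5·100.75 = 396.25.
Buyers' price falls by P* − Pb = 1265/12 − 100.75 = 14/3; sellers' price rises by Ps − P* = 108.75 − 1265/12 = 10/3.
So consumers capture (14/3)/8 = 7/12 of each unit of subsidy.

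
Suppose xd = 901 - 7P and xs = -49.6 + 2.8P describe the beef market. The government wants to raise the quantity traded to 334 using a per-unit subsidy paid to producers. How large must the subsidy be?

At x = 334, invert demand for the buyer price: Pb = (901 − 334)/7 = 81; invert supply for the seller price: Ps = (334 − (-49.6))/2.8 = 137.
The subsidy must fill the gap: s = Ps − Pb = 137 − 81 = 56.

Required subsidy s = 56 per unit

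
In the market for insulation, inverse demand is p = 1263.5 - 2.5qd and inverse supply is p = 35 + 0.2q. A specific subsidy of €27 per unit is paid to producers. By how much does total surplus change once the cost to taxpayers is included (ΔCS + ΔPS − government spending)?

Pre-subsidy: 1263.5 - 2.5q = 35 + 0.2q gives q* = 455 and p* = 126.
With the subsidy, sellers receive ps = pb + 27 for each unit, where pb is the price buyers pay.
On the curves, pb = 1263.5 - 2.5q and ps = 35 + 0.2q; the wedge ps − pb = 27 gives 35 + 0.2q − (1263.5 - 2.5q) = 27, so q' = 465.
Then pb = 1263.5 − 2.5·465 = 101 and ps = 35 + 0.2·465 = 128.
ΔCS = ½(455 + 465)(126 − 101) = 11500; ΔPS = ½(455 + 465)(128 − 126) = 920.
Government spending = 27 × 465 = 12555.
Net change = 11500 + 920 − 12555 = -135. The loss equals the DWL triangle ½·27·10.

Net change in total surplus = -€135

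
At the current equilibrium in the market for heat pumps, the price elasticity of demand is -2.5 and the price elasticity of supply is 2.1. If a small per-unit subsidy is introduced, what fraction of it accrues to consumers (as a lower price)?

Consumer share = 21/46

For a small subsidy around the equilibrium, the benefit split depends on the relative slopes, which at a point are proportional to the elasticities.
Buyer share = εs/(εs + |εd|) = 2.1/(2.1 + 2.5) = 21/46; seller share = |εd|/(εs + |εd|) = 25/46.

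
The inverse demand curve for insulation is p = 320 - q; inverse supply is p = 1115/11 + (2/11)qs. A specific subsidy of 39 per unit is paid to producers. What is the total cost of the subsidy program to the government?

Government cost = 8502

Pre-subsidy: 320 - q = 1115/11 + (2/11)q gives q* = 185 and p* = 135.
With the subsidy, sellers receive ps = pb + 39 for each unit, where pb is the price buyers pay.
On the curves, pb = 320 - q and ps = 1115/11 + (2/11)q; the wedge ps − pb = 39 gives 1115/11 + (2/11)q − (320 - q) = 39, so q' = 218.
Then pb = 320 − 1·218 = 102 and ps = 1115/11 + (2/11)·218 = 141.
Government outlay = subsidy × quantity = 39 × 218 = 8502.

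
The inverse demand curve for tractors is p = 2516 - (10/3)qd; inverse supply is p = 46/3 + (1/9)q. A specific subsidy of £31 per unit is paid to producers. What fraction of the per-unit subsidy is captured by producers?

Pre-subsidy: 2516 - (10/3)q = 46/3 + (1/9)q gives q* = 726 and p* = 96.
With the subsidy, sellers receive ps = pb + 31 for each unit, where pb is the price buyers pay.
On the curves, pb = 2516 - (10/3)q and ps = 46/3 + (1/9)q; the wedge ps − pb = 31 gives 46/3 + (1/9)q − (2516 - (10/3)q) = 31, so q' = 735.
Then pb = 2516 − (10/3)·735 = 66 and ps = 46/3 + (1/9)·735 = 97.
Buyers' price falls by p* − pb = 96 − 66 = 30; sellers' price rises by ps − p* = 97 − 96 = 1.
So producers capture 1/31 = 1/31 of each unit of subsidy.

Producer share = 1/31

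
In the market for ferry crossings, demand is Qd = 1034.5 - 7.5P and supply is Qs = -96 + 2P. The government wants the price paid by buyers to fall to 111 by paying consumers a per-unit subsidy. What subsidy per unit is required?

Required subsidy s = 38 per unit

At a buyer price of 111, quantity demanded is 1034.5 − 7.5·111 = 202.
Sellers supply 202 only when they receive Ps with -96 + 2·Ps = 202, i.e. Ps = 149.
s = Ps − Pb = 149 − 111 = 38.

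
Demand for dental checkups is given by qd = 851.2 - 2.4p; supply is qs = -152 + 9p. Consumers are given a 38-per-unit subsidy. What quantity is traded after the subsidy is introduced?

Pre-subsidy: 851.2 - 2.4p = -152 + 9p gives p* = 88, q* = 640.
With the rebate, buyers effectively pay pb = ps − 38, where ps is the price sellers receive.
Demand in terms of ps becomes qd = 851.2 − 2.4(ps − 38) = 942.4 - 2.4ps. Setting this equal to supply: 942.4 - 2.4ps = -152 + 9ps, so ps = 96.
Buyers pay pb = 96 − 38 = 58; q' = -152 + 9·96 = 712.

q' = 712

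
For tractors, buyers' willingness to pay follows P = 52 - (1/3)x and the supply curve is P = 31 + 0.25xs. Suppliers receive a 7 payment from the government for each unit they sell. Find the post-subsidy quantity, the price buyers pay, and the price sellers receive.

Pre-subsidy: 52 - (1/3)x = 31 + 0.25x gives x* = 36 and P* = 40.
With the subsidy, sellers receive Ps = Pb + 7 for each unit, where Pb is the price buyers pay.
On the curves, Pb = 52 - (1/3)x and Ps = 31 + 0.25x; the wedge Ps − Pb = 7 gives 31 + 0.25x − (52 - (1/3)x) = 7, so x' = 48.
Then Pb = 52 − (1/3)·48 = 36 and Ps = 31 + 0.25·48 = 43.

x' = 48; buyers pay 36; sellers receive 43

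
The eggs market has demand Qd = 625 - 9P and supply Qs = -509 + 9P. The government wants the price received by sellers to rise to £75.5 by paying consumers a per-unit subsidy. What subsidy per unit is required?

At a seller price of 75.5, quantity supplied is -509 + 9·75.5 = 170.5.
Buyers absorb 170.5 only when they pay Pb with 625 − 9·Pb = 170.5, i.e. Pb = 50.5.
s = Ps − Pb = 75.5 − 50.5 = 25.

Required subsidy s = £25 per unit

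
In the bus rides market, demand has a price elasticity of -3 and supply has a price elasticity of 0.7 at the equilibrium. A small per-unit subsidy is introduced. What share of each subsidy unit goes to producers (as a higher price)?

For a small subsidy around the equilibrium, the benefit split depends on the relative slopes, which at a point are proportional to the elasticities.
Buyer share = εs/(εs + |εd|) = 0.7/(0.7 + 3) = 7/37; seller share = |εd|/(εs + |εd|) = 30/37.
So producers capture 30/37 of the subsidy.

Producer share = 30/37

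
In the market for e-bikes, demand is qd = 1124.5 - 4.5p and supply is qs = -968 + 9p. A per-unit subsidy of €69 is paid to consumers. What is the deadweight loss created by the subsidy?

Pre-subsidy: 1124.5 - 4.5p = -968 + 9p gives p* = 155, q* = 427.
With the rebate, buyers effectively pay pb = ps − 69, where ps is the price sellers receive.
Demand in terms of ps becomes qd = 1124.5 − 4.5(ps − 69) = 1435 - 4.5ps. Setting this equal to supply: 1435 - 4.5ps = -968 + 9ps, so ps = 178.
Buyers pay pb = 178 − 69 = 109; q' = -968 + 9·178 = 634.
The subsidy expands output by 634 − 427 = 207 past the efficient level; on those units the gap between marginal cost and willingness to pay runs from 0 up to 69.
DWL = ½ × 69 × 207 = 7141.5.

Deadweight loss = €7141.5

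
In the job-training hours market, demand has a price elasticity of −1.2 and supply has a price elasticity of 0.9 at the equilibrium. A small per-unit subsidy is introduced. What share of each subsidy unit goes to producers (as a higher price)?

For a small subsidy around the equilibrium, the benefit split depends on the relative slopes, which at a point are proportional to the elasticities.
Buyer share = εs/(εs + |εd|) = 0.9/(0.9 + 1.2) = 3/7; seller share = |εd|/(εs + |εd|) = 4/7.
So producers capture 4/7 of the subsidy.

Producer share = 4/7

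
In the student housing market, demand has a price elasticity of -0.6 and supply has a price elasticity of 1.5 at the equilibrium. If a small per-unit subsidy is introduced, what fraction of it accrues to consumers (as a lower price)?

For a small subsidy around the equilibrium, the benefit split depends on the relative slopes, which at a point are proportional to the elasticities.
Buyer share = εs/(εs + |εd|) = 1.5/(1.5 + 0.6) = 5/7; seller share = |εd|/(εs + |εd|) = 2/7.

Consumer share = 5/7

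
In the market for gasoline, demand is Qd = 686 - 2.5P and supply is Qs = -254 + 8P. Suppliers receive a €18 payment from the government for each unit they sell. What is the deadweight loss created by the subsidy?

Pre-subsidy: 686 - 2.5P = -254 + 8P gives P* = 1880/21, Q* = 9706/21.
With the subsidy, sellers receive Ps = Pb + 18 for each unit, where Pb is the price buyers pay.
Supply in terms of Pb becomes Qs = -254 + 8(Pb + 18) = -110 + 8Pb. Setting this equal to demand: 686 - 2.5Pb = -110 + 8Pb, so Pb = 1592/21.
Sellers receive Ps = 1592/21 + 18 = 1970/21; Q' = 686 − 2.5·(1592/21) = 10426/21.
The subsidy expands output by 10426/21 − 9706/21 = 240/7 past the efficient level; on those units the gap between marginal cost and willingness to pay runs from 0 up to 18.
DWL = ½ × 18 × 240/7 = 2160/7.

Deadweight loss = 2160/7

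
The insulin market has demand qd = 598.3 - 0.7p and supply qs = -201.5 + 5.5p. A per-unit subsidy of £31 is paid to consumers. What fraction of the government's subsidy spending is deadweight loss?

DWL / government spending = 77/4218

Pre-subsidy: 598.3 - 0.7p = -201.5 + 5.5p gives p* = 129, q* = 508.
With the rebate, buyers effectively pay pb = ps − 31, where ps is the price sellers receive.
Demand in terms of ps becomes qd = 598.3 − 0.7(ps − 31) = 620 - 0.7ps. Setting this equal to supply: 620 - 0.7ps = -201.5 + 5.5ps, so ps = 132.5.
Buyers pay pb = 132.5 − 31 = 101.5; q' = -201.5 + 5.5·132.5 = 527.25.
ΔCS = ½(508 + 527.25)(129 − 101.5) = 14234.6875; ΔPS = ½(508 + 527.25)(132.5 − 129) = 1811.6875.
Government spending = 31 × 527.25 = 16344.75.
DWL = ½ × 31 × (527.25 − 508) = 298.375; fraction = 298.375 / 16344.75 = 77/4218.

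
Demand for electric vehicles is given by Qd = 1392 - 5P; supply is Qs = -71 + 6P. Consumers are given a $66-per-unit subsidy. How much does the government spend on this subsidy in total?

Government cost = $59862

Pre-subsidy: 1392 - 5P = -71 + 6P gives P* = 133, Q* = 727.
With the rebate, buyers effectively pay Pb = Ps − 66, where Ps is the price sellers receive.
Demand in terms of Ps becomes Qd = 1392 − 5(Ps − 66) = 1722 - 5Ps. Setting this equal to supply: 1722 - 5Ps = -71 + 6Ps, so Ps = 163.
Buyers pay Pb = 163 − 66 = 97; Q' = -71 + 6·163 = 907.
Government outlay = subsidy × quantity = 66 × 907 = 59862.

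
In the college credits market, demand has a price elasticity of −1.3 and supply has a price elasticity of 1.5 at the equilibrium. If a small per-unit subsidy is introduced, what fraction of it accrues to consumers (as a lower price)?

Consumer share = 15/28

For a small subsidy around the equilibrium, the benefit split depends on the relative slopes, which at a point are proportional to the elasticities.
Buyer share = εs/(εs + |εd|) = 1.5/(1.5 + 1.3) = 15/28; seller share = |εd|/(εs + |εd|) = 13/28.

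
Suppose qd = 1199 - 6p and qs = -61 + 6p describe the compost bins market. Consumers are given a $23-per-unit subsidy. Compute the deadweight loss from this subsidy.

Pre-subsidy: 1199 - 6p = -61 + 6p gives p* = 105, q* = 569.
With the rebate, buyers effectively pay pb = ps − 23, where ps is the price sellers receive.
Demand in terms of ps becomes qd = 1199 − 6(ps − 23) = 1337 - 6ps. Setting this equal to supply: 1337 - 6ps = -61 + 6ps, so ps = 116.5.
Buyers pay pb = 116.5 − 23 = 93.5; q' = -61 + 6·116.5 = 638.
The subsidy expands output by 638 − 569 = 69 past the efficient level; on those units the gap between marginal cost and willingness to pay runs from 0 up to 23.
DWL = ½ × 23 × 69 = 793.5.

Deadweight loss = $793.5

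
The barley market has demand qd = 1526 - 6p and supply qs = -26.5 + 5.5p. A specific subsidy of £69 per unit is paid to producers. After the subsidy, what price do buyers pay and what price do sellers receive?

Pre-subsidy: 1526 - 6p = -26.5 + 5.5p gives p* = 135, q* = 716.
With the subsidy, sellers receive ps = pb + 69 for each unit, where pb is the price buyers pay.
Supply in terms of pb becomes qs = -26.5 + 5.5(pb + 69) = 353 + 5.5pb. Setting this equal to demand: 1526 - 6pb = 353 + 5.5pb, so pb = 102.
Sellers receive ps = 102 + 69 = 171; q' = 1526 − 6·102 = 914.

Buyers pay £102; sellers receive £171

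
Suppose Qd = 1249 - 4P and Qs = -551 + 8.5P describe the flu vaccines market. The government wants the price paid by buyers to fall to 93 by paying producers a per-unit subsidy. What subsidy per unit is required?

Required subsidy s = 75 per unit

At a buyer price of 93, quantity demanded is 1249 − 4·93 = 877.
Sellers supply 877 only when they receive Ps with -551 + 8.5·Ps = 877, i.e. Ps = 168.
s = Ps − Pb = 168 − 93 = 75.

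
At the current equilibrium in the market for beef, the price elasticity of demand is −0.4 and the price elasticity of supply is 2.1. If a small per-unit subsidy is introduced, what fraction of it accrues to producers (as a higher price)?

Producer share = 0.16

For a small subsidy around the equilibrium, the benefit split depends on the relative slopes, which at a point are proportional to the elasticities.
Buyer share = εs/(εs + |εd|) = 2.1/(2.1 + 0.4) = 0.84; seller share = |εd|/(εs + |εd|) = 0.16.
So producers capture 0.16 of the subsidy.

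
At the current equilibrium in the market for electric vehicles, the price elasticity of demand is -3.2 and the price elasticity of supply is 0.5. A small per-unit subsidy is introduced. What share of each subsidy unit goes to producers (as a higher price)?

Producer share = 32/37

For a small subsidy around the equilibrium, the benefit split depends on the relative slopes, which at a point are proportional to the elasticities.
Buyer share = εs/(εs + |εd|) = 0.5/(0.5 + 3.2) = 5/37; seller share = |εd|/(εs + |εd|) = 32/37.
So producers capture 32/37 of the subsidy.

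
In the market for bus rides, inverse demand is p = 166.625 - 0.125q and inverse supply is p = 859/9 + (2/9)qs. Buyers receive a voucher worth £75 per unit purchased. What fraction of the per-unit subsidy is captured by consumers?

Consumer share = 0.36

Pre-subsidy: 166.625 - 0.125q = 859/9 + (2/9)q gives q* = 205 and p* = 141.
With the rebate, buyers effectively pay pb = ps − 75, where ps is the price sellers receive.
On the curves, pb = 166.625 - 0.125q and ps = 859/9 + (2/9)q; the wedge ps − pb = 75 gives 859/9 + (2/9)q − (166.625 - 0.125q) = 75, so q' = 421.
Then pb = 166.625 − 0.125·421 = 114 and ps = 859/9 + (2/9)·421 = 189.
Buyers' price falls by p* − pb = 141 − 114 = 27; sellers' price rises by ps − p* = 189 − 141 = 48.
So consumers capture 27/75 = 0.36 of each unit of subsidy.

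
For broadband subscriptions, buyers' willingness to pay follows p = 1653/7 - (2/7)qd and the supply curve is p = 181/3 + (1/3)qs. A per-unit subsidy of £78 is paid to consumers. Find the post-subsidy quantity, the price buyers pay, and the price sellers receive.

q' = 410; buyers pay £119; sellers receive £197

Pre-subsidy: 1653/7 - (2/7)q = 181/3 + (1/3)q gives q* = 284 and p* = 155.
With the rebate, buyers effectively pay pb = ps − 78, where ps is the price sellers receive.
On the curves, pb = 1653/7 - (2/7)q and ps = 181/3 + (1/3)q; the wedge ps − pb = 78 gives 181/3 + (1/3)q − (1653/7 - (2/7)q) = 78, so q' = 410.
Then pb = 1653/7 − (2/7)·410 = 119 and ps = 181/3 + (1/3)·410 = 197.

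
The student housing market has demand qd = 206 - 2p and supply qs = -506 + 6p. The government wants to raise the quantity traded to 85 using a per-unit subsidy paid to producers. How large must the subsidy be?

Required subsidy s = 38 per unit

At q = 85, invert demand for the buyer price: pb = (206 − 85)/2 = 60.5; invert supply for the seller price: ps = (85 − (-506))/6 = 98.5.
The subsidy must fill the gap: s = ps − pb = 98.5 − 60.5 = 38.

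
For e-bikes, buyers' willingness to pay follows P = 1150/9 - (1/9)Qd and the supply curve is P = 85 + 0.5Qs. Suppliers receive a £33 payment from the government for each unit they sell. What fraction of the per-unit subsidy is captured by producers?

Producer share = 9/11

Pre-subsidy: 1150/9 - (1/9)Q = 85 + 0.5Q gives Q* = 70 and P* = 120.
With the subsidy, sellers receive Ps = Pb + 33 for each unit, where Pb is the price buyers pay.
On the curves, Pb = 1150/9 - (1/9)Q and Ps = 85 + 0.5Q; the wedge Ps − Pb = 33 gives 85 + 0.5Q − (1150/9 - (1/9)Q) = 33, so Q' = 124.
Then Pb = 1150/9 − (1/9)·124 = 114 and Ps = 85 + 0.5·124 = 147.
Buyers' price falls by P* − Pb = 120 − 114 = 6; sellers' price rises by Ps − P* = 147 − 120 = 27.
So producers capture 27/33 = 9/11 of each unit of subsidy.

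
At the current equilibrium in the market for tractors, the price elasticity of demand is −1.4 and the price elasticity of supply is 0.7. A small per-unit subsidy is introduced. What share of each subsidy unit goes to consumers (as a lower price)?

For a small subsidy around the equilibrium, the benefit split depends on the relative slopes, which at a point are proportional to the elasticities.
Buyer share = εs/(εs + |εd|) = 0.7/(0.7 + 1.4) = 1/3; seller share = |εd|/(εs + |εd|) = 2/3.

Consumer share = 1/3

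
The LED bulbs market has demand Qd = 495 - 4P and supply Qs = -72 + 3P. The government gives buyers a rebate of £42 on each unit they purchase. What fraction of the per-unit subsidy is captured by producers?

Pre-subsidy: 495 - 4P = -72 + 3P gives P* = 81, Q* = 171.
With the rebate, buyers effectively pay Pb = Ps − 42, where Ps is the price sellers receive.
Demand in terms of Ps becomes Qd = 495 − 4(Ps − 42) = 663 - 4Ps. Setting this equal to supply: 663 - 4Ps = -72 + 3Ps, so Ps = 105.
Buyers pay Pb = 105 − 42 = 63; Q' = -72 + 3·105 = 243.
Buyers' price falls by P* − Pb = 81 − 63 = 18; sellers' price rises by Ps − P* = 105 − 81 = 24.
So producers capture 24/42 = 4/7 of each unit of subsidy.

Producer share = 4/7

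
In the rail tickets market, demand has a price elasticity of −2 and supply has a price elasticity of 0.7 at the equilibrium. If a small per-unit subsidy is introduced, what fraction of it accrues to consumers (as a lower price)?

For a small subsidy around the equilibrium, the benefit split depends on the relative slopes, which at a point are proportional to the elasticities.
Buyer share = εs/(εs + |εd|) = 0.7/(0.7 + 2) = 7/27; seller share = |εd|/(εs + |εd|) = 20/27.

Consumer share = 7/27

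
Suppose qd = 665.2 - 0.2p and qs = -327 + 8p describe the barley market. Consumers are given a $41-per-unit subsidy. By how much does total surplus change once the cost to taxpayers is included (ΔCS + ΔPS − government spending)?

Net change in total surplus = -$164

Pre-subsidy: 665.2 - 0.2p = -327 + 8p gives p* = 121, q* = 641.
With the rebate, buyers effectively pay pb = ps − 41, where ps is the price sellers receive.
Demand in terms of ps becomes qd = 665.2 − 0.2(ps − 41) = 673.4 - 0.2ps. Setting this equal to supply: 673.4 - 0.2ps = -327 + 8ps, so ps = 122.
Buyers pay pb = 122 − 41 = 81; q' = -327 + 8·122 = 649.
ΔCS = ½(641 + 649)(121 − 81) = 25800; ΔPS = ½(641 + 649)(122 − 121) = 645.
Government spending = 41 × 649 = 26609.
Net change = 25800 + 645 − 26609 = -164. The loss equals the DWL triangle ½·41·8.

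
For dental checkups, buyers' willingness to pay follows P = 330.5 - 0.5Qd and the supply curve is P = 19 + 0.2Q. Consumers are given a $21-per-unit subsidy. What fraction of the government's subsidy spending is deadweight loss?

Pre-subsidy: 330.5 - 0.5Q = 19 + 0.2Q gives Q* = 445 and P* = 108.
With the rebate, buyers effectively pay Pb = Ps − 21, where Ps is the price sellers receive.
On the curves, Pb = 330.5 - 0.5Q and Ps = 19 + 0.2Q; the wedge Ps − Pb = 21 gives 19 + 0.2Q − (330.5 - 0.5Q) = 21, so Q' = 475.
Then Pb = 330.5 − 0.5·475 = 93 and Ps = 19 + 0.2·475 = 114.
ΔCS = ½(445 + 475)(108 − 93) = 6900; ΔPS = ½(445 + 475)(114 − 108) = 2760.
Government spending = 21 × 475 = 9975.
DWL = ½ × 21 × (475 − 445) = 315; fraction = 315 / 9975 = 3/95.

DWL / government spending = 3/95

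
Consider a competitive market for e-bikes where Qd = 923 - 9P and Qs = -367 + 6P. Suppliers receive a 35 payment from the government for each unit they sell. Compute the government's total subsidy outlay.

Government cost = 9625

Pre-subsidy: 923 - 9P = -367 + 6P gives P* = 86, Q* = 149.
With the subsidy, sellers receive Ps = Pb + 35 for each unit, where Pb is the price buyers pay.
Supply in terms of Pb becomes Qs = -367 + 6(Pb + 35) = -157 + 6Pb. Setting this equal to demand: 923 - 9Pb = -157 + 6Pb, so Pb = 72.
Sellers receive Ps = 72 + 35 = 107; Q' = 923 − 9·72 = 275.
Government outlay = subsidy × quantity = 35 × 275 = 9625.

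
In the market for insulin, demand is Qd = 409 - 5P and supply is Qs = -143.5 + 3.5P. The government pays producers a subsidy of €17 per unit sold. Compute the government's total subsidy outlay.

Government cost = €2023

Pre-subsidy: 409 - 5P = -143.5 + 3.5P gives P* = 65, Q* = 84.
With the subsidy, sellers receive Ps = Pb + 17 for each unit, where Pb is the price buyers pay.
Supply in terms of Pb becomes Qs = -143.5 + 3.5(Pb + 17) = -84 + 3.5Pb. Setting this equal to demand: 409 - 5Pb = -84 + 3.5Pb, so Pb = 58.
Sellers receive Ps = 58 + 17 = 75; Q' = 409 − 5·58 = 119.
Government outlay = subsidy × quantity = 17 × 119 = 2023.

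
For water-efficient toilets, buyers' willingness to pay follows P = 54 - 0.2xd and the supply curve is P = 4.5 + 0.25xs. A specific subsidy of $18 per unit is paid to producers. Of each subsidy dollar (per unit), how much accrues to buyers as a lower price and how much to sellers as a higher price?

Buyers gain $8 per unit; sellers gain $10 per unit

Pre-subsidy: 54 - 0.2x = 4.5 + 0.25x gives x* = 110 and P* = 32.
With the subsidy, sellers receive Ps = Pb + 18 for each unit, where Pb is the price buyers pay.
On the curves, Pb = 54 - 0.2x and Ps = 4.5 + 0.25x; the wedge Ps − Pb = 18 gives 4.5 + 0.25x − (54 - 0.2x) = 18, so x' = 150.
Then Pb = 54 − 0.2·150 = 24 and Ps = 4.5 + 0.25·150 = 42.
Buyers' price falls by P* − Pb = 32 − 24 = 8; sellers' price rises by Ps − P* = 42 − 32 = 10.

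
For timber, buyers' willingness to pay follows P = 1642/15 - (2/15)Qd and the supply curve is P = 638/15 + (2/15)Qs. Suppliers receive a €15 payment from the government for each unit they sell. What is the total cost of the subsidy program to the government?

Pre-subsidy: 1642/15 - (2/15)Q = 638/15 + (2/15)Q gives Q* = 251 and P* = 76.
With the subsidy, sellers receive Ps = Pb + 15 for each unit, where Pb is the price buyers pay.
On the curves, Pb = 1642/15 - (2/15)Q and Ps = 638/15 + (2/15)Q; the wedge Ps − Pb = 15 gives 638/15 + (2/15)Q − (1642/15 - (2/15)Q) = 15, so Q' = 307.25.
Then Pb = 1642/15 − (2/15)·307.25 = 68.5 and Ps = 638/15 + (2/15)·307.25 = 83.5.
Government outlay = subsidy × quantity = 15 × 307.25 = 4608.75.

Government cost = €4608.75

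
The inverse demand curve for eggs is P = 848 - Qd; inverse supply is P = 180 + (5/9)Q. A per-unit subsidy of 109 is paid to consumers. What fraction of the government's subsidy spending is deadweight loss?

DWL / government spending = 109/1554

Pre-subsidy: 848 - Q = 180 + (5/9)Q gives Q* = 3006/7 and P* = 2930/7.
With the rebate, buyers effectively pay Pb = Ps − 109, where Ps is the price sellers receive.
On the curves, Pb = 848 - Q and Ps = 180 + (5/9)Q; the wedge Ps − Pb = 109 gives 180 + (5/9)Q − (848 - Q) = 109, so Q' = 499.5.
Then Pb = 848 − 1·499.5 = 348.5 and Ps = 180 + (5/9)·499.5 = 457.5.
ΔCS = ½(3006/7 + 499.5)(2930/7 − 348.5) = 12757905/392; ΔPS = ½(3006/7 + 499.5)(457.5 − 2930/7) = 7087725/392.
Government spending = 109 × 499.5 = 54445.5.
DWL = ½ × 109 × (499.5 − 3006/7) = 106929/28; fraction = (106929/28) / 54445.5 = 109/1554.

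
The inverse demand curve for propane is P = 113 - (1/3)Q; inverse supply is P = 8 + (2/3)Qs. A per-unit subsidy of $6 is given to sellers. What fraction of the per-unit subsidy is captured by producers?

Producer share = 2/3

Pre-subsidy: 113 - (1/3)Q = 8 + (2/3)Q gives Q* = 105 and P* = 78.
With the subsidy, sellers receive Ps = Pb + 6 for each unit, where Pb is the price buyers pay.
On the curves, Pb = 113 - (1/3)Q and Ps = 8 + (2/3)Q; the wedge Ps − Pb = 6 gives 8 + (2/3)Q − (113 - (1/3)Q) = 6, so Q' = 111.
Then Pb = 113 − (1/3)·111 = 76 and Ps = 8 + (2/3)·111 = 82.
Buyers' price falls by P* − Pb = 78 − 76 = 2; sellers' price rises by Ps − P* = 82 − 78 = 4.
So producers capture 4/6 = 2/3 of each unit of subsidy.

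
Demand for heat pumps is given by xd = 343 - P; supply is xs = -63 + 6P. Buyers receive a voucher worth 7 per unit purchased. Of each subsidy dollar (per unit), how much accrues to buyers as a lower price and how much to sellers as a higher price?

Buyers gain 6 per unit; sellers gain 1 per unit

Pre-subsidy: 343 - P = -63 + 6P gives P* = 58, x* = 285.
With the rebate, buyers effectively pay Pb = Ps − 7, where Ps is the price sellers receive.
Demand in terms of Ps becomes xd = 343 − 1(Ps − 7) = 350 - Ps. Setting this equal to supply: 350 - Ps = -63 + 6Ps, so Ps = 59.
Buyers pay Pb = 59 − 7 = 52; x' = -63 + 6·59 = 291.
Buyers' price falls by P* − Pb = 58 − 52 = 6; sellers' price rises by Ps − P* = 59 − 58 = 1.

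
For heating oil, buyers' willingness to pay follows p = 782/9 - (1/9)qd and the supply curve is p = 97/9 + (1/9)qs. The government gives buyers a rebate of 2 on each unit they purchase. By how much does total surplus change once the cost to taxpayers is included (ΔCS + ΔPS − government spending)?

Pre-subsidy: 782/9 - (1/9)q = 97/9 + (1/9)q gives q* = 342.5 and p* = 293/6.
With the rebate, buyers effectively pay pb = ps − 2, where ps is the price sellers receive.
On the curves, pb = 782/9 - (1/9)q and ps = 97/9 + (1/9)q; the wedge ps − pb = 2 gives 97/9 + (1/9)q − (782/9 - (1/9)q) = 2, so q' = 351.5.
Then pb = 782/9 − (1/9)·351.5 = 287/6 and ps = 97/9 + (1/9)·351.5 = 299/6.
ΔCS = ½(342.5 + 351.5)(293/6 − 287/6) = 347; ΔPS = ½(342.5 + 351.5)(299/6 − 293/6) = 347.
Government spending = 2 × 351.5 = 703.
Net change = 347 + 347 − 703 = -9. The loss equals the DWL triangle ½·2·9.

Net change in total surplus = -9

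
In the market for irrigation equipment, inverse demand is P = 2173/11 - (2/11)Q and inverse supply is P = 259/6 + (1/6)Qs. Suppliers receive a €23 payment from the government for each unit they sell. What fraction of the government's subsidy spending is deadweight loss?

Pre-subsidy: 2173/11 - (2/11)Q = 259/6 + (1/6)Q gives Q* = 443 and P* = 117.
With the subsidy, sellers receive Ps = Pb + 23 for each unit, where Pb is the price buyers pay.
On the curves, Pb = 2173/11 - (2/11)Q and Ps = 259/6 + (1/6)Q; the wedge Ps − Pb = 23 gives 259/6 + (1/6)Q − (2173/11 - (2/11)Q) = 23, so Q' = 509.
Then Pb = 2173/11 − (2/11)·509 = 105 and Ps = 259/6 + (1/6)·509 = 128.
ΔCS = ½(443 + 509)(117 − 105) = 5712; ΔPS = ½(443 + 509)(128 − 117) = 5236.
Government spending = 23 × 509 = 11707.
DWL = ½ × 23 × (509 − 443) = 759; fraction = 759 / 11707 = 33/509.

DWL / government spending = 33/509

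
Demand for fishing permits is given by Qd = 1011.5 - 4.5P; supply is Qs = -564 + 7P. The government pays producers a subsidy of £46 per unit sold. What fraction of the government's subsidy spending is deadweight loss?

Pre-subsidy: 1011.5 - 4.5P = -564 + 7P gives P* = 137, Q* = 395.
With the subsidy, sellers receive Ps = Pb + 46 for each unit, where Pb is the price buyers pay.
Supply in terms of Pb becomes Qs = -564 + 7(Pb + 46) = -242 + 7Pb. Setting this equal to demand: 1011.5 - 4.5Pb = -242 + 7Pb, so Pb = 109.
Sellers receive Ps = 109 + 46 = 155; Q' = 1011.5 − 4.5·109 = 521.
ΔCS = ½(395 + 521)(137 − 109) = 12824; ΔPS = ½(395 + 521)(155 − 137) = 8244.
Government spending = 46 × 521 = 23966.
DWL = ½ × 46 × (521 − 395) = 2898; fraction = 2898 / 23966 = 63/521.

DWL / government spending = 63/521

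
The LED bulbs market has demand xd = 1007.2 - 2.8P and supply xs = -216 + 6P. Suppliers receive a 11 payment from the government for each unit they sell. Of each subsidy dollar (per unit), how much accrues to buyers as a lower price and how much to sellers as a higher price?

Pre-subsidy: 1007.2 - 2.8P = -216 + 6P gives P* = 139, x* = 618.
With the subsidy, sellers receive Ps = Pb + 11 for each unit, where Pb is the price buyers pay.
Supply in terms of Pb becomes xs = -216 + 6(Pb + 11) = -150 + 6Pb. Setting this equal to demand: 1007.2 - 2.8Pb = -150 + 6Pb, so Pb = 131.5.
Sellers receive Ps = 131.5 + 11 = 142.5; x' = 1007.2 − 2.8·131.5 = 639.
Buyers' price falls by P* − Pb = 139 − 131.5 = 7.5; sellers' price rises by Ps − P* = 142.5 − 139 = 3.5.

Buyers gain 7.5 per unit; sellers gain 3.5 per unit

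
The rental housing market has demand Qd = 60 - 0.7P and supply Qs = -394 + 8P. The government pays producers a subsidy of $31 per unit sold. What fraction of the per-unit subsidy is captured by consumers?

Consumer share = 80/87

Pre-subsidy: 60 - 0.7P = -394 + 8P gives P* = 4540/87, Q* = 2042/87.
With the subsidy, sellers receive Ps = Pb + 31 for each unit, where Pb is the price buyers pay.
Supply in terms of Pb becomes Qs = -394 + 8(Pb + 31) = -146 + 8Pb. Setting this equal to demand: 60 - 0.7Pb = -146 + 8Pb, so Pb = 2060/87.
Sellers receive Ps = 2060/87 + 31 = 4757/87; Q' = 60 − 0.7·(2060/87) = 3778/87.
Buyers' price falls by P* − Pb = 4540/87 − 2060/87 = 2480/87; sellers' price rises by Ps − P* = 4757/87 − 4540/87 = 217/87.
So consumers capture (2480/87)/31 = 80/87 of each unit of subsidy.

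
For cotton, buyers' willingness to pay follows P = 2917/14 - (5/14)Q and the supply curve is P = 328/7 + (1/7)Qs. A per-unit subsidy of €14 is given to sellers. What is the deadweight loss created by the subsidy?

Pre-subsidy: 2917/14 - (5/14)Q = 328/7 + (1/7)Q gives Q* = 323 and P* = 93.
With the subsidy, sellers receive Ps = Pb + 14 for each unit, where Pb is the price buyers pay.
On the curves, Pb = 2917/14 - (5/14)Q and Ps = 328/7 + (1/7)Q; the wedge Ps − Pb = 14 gives 328/7 + (1/7)Q − (2917/14 - (5/14)Q) = 14, so Q' = 351.
Then Pb = 2917/14 − (5/14)·351 = 83 and Ps = 328/7 + (1/7)·351 = 97.
The subsidy expands output by 351 − 323 = 28 past the efficient level; on those units the gap between marginal cost and willingness to pay runs from 0 up to 14.
DWL = ½ × 14 × 28 = 196.

Deadweight loss = €196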